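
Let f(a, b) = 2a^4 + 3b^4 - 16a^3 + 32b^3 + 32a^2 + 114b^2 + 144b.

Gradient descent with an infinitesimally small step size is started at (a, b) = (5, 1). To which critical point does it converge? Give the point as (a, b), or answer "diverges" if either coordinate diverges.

(4, -1)

f is separable, so gradient descent decouples: a follows -∂f/∂a, b follows -∂f/∂b.
∂f/∂a = 8a(a - 4)(a - 2); at a=5 this is 120, so a decreases.
∂f/∂b = 12(b + 1)(b + 3)(b + 4); at b=1 this is 480, so b decreases.
a converges to its nearest critical value 4 (a local min of the a-part); b converges to -1. The iterate converges to (4, -1).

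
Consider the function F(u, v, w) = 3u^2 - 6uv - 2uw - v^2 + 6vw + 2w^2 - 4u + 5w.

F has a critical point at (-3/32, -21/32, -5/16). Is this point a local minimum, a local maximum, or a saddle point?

The Hessian is constant: H = [[6, -6, -2], [-6, -2, 6], [-2, 6, 4]].
Leading principal minors: Δ₁ = 6, Δ₂ = -48, Δ₃ = -256.
The minors fit neither the all-positive nor the alternating-sign pattern, so H is indefinite: a saddle point.

saddle point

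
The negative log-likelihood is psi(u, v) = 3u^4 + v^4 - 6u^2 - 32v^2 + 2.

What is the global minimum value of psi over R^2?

-257

psi(u,v) separates as P(u) + Q(v) + 2, so its minimum is min P + min Q + 2.
P'(u) = 12u(u - 1)(u + 1) vanishes at u ∈ {-1, 0, 1}; Q'(v) = 4v(v - 4)(v + 4) vanishes at v ∈ {-4, 0, 4}.
Local minima of P (where P''>0): P(-1)=-3, P(1)=-3. Local minima of Q: Q(-4)=-256, Q(4)=-256.
So the global minimum of psi is P(-1) + Q(-4) + 2 = -3 − 256 + 2 = -257, attained at (-1, -4).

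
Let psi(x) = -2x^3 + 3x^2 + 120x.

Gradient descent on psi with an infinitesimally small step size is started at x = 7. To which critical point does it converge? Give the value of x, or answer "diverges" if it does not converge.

diverges

psi'(x) = -6(x - 5)(x + 4), so psi'(7) = -132.
Gradient descent moves in the -psi' direction, i.e. x is increasing.
There is no critical point above x=7, and psi' keeps the same sign, so the iterate runs off to +∞.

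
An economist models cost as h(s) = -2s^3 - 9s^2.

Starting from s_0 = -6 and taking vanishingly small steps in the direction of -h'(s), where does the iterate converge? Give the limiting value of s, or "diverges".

-3

h'(s) = -6s(s + 3), so h'(-6) = -108.
Gradient descent moves in the -h' direction, i.e. s is increasing.
The nearest critical point in that direction is s = -3, where h'' = 18 > 0 (a local minimum). The iterate converges there.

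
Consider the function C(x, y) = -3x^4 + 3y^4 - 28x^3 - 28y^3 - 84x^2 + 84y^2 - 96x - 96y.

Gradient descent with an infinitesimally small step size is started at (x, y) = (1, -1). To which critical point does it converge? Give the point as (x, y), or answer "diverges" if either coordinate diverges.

diverges

C is separable, so gradient descent decouples: x follows -∂C/∂x, y follows -∂C/∂y.
∂C/∂x = -12(x + 1)(x + 2)(x + 4); at x=1 this is -360, so x increases.
∂C/∂y = 12(y - 4)(y - 2)(y - 1); at y=-1 this is -360, so y increases.
The x-coordinate has no critical point in that direction and runs off to infinity.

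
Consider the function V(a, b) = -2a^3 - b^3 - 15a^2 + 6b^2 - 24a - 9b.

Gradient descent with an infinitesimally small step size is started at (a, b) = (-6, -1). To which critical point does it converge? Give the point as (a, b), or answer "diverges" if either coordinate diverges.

V is separable, so gradient descent decouples: a follows -∂V/∂a, b follows -∂V/∂b.
∂V/∂a = -6(a + 1)(a + 4); at a=-6 this is -60, so a increases.
∂V/∂b = -3(b - 3)(b - 1); at b=-1 this is -24, so b increases.
a converges to its nearest critical value -4 (a local min of the a-part); b converges to 1. The iterate converges to (-4, 1).

(-4, 1)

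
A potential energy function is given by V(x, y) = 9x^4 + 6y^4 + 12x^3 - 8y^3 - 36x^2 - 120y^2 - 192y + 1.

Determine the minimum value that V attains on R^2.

-1759

V(x,y) separates as P(x) + Q(y) + 1, so its minimum is min P + min Q + 1.
P'(x) = 36x(x - 1)(x + 2) vanishes at x ∈ {-2, 0, 1}; Q'(y) = 24(y - 4)(y + 1)(y + 2) vanishes at y ∈ {-2, -1, 4}.
Local minima of P (where P''>0): P(-2)=-96, P(1)=-15. Local minima of Q: Q(-2)=64, Q(4)=-1664.
So the global minimum of V is P(-2) + Q(4) + 1 = -96 − 1664 + 1 = -1759, attained at (-2, 4).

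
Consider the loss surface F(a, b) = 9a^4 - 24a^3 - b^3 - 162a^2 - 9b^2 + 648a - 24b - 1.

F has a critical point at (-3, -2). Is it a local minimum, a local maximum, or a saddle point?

saddle point

The mixed partial ∂²F/∂a∂b is 0, so the Hessian at any point is diag(F_aa, F_bb) = diag(36(3a^2 - 4a - 9), -6(b + 3)).
At (-3, -2): H = diag(1080, -6).
The eigenvalues have opposite signs, so H is indefinite: a saddle point.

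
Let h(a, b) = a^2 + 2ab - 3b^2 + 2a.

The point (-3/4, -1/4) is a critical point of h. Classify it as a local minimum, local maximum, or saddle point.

saddle point

The Hessian of h is constant: H = [[2, 2], [2, -6]].
det(H) = 2·(-6) − 2² = -16.
Since det(H) < 0, H is indefinite and the critical point is a saddle point.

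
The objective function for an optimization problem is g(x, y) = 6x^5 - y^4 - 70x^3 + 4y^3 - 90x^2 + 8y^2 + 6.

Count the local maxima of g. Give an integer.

g separates as a function of x plus a function of y, so ∇g=0 decouples.
∂g/∂x = 30x(x - 3)(x + 1)(x + 2) = 0 at x ∈ {-2, -1, 0, 3}; ∂g/∂y = -4y(y - 4)(y + 1) = 0 at y ∈ {-1, 0, 4}.
The Hessian is diagonal: diag(g_xx, g_yy). Second derivatives: g_xx(-2)=-300, g_xx(-1)=120, g_xx(0)=-180, g_xx(3)=1800; g_yy(-1)=-20, g_yy(0)=16, g_yy(4)=-80.
Local maxima occur where both diagonal entries negative: (-2, -1), (-2, 4), (0, -1), (0, 4). Count: 4.

4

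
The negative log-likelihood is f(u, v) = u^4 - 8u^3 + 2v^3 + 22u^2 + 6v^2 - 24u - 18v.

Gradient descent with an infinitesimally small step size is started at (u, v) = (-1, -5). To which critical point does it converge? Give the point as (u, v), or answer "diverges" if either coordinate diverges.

diverges

f is separable, so gradient descent decouples: u follows -∂f/∂u, v follows -∂f/∂v.
∂f/∂u = 4(u - 3)(u - 2)(u - 1); at u=-1 this is -96, so u increases.
∂f/∂v = 6(v - 1)(v + 3); at v=-5 this is 72, so v decreases.
The v-coordinate has no critical point in that direction and runs off to infinity.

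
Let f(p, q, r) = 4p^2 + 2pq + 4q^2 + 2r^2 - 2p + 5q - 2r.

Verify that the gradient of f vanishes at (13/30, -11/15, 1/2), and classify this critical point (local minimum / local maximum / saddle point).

local minimum

∇f = (8p + 2q - 2, 2p + 8q + 5, 4r - 2); substituting (13/30, -11/15, 1/2) gives ∇f = (0, 0, 0), so (13/30, -11/15, 1/2) is indeed a critical point.
The Hessian is constant: H = [[8, 2, 0], [2, 8, 0], [0, 0, 4]].
Leading principal minors: Δ₁ = 8, Δ₂ = 60, Δ₃ = 240.
All leading minors are positive, so H is positive definite: a local minimum.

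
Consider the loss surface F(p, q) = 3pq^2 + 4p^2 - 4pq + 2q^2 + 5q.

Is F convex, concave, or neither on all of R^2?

neither

The term 3pq^2 is cubic, so the Hessian is not constant.
∂²F/∂q² = 6p + 4, which takes both signs as p varies (negative for sufficiently negative p). A diagonal entry of the Hessian changing sign means the Hessian is neither positive- nor negative-semidefinite on all of R^2.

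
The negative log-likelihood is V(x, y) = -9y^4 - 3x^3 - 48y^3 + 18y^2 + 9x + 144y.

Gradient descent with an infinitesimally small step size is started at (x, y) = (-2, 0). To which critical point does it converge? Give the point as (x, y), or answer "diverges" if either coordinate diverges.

(-1, -1)

V is separable, so gradient descent decouples: x follows -∂V/∂x, y follows -∂V/∂y.
∂V/∂x = -9(x - 1)(x + 1); at x=-2 this is -27, so x increases.
∂V/∂y = -36(y - 1)(y + 1)(y + 4); at y=0 this is 144, so y decreases.
x converges to its nearest critical value -1 (a local min of the x-part); y converges to -1. The iterate converges to (-1, -1).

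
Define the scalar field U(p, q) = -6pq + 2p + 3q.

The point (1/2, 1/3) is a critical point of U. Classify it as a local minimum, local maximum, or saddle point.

saddle point

The Hessian of U is constant: H = [[0, -6], [-6, 0]].
det(H) = 0·0 − (-6)² = -36.
Since det(H) < 0, H is indefinite and the critical point is a saddle point.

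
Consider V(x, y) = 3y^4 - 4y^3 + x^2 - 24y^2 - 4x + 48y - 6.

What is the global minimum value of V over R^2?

-122

V(x,y) separates as P(x) + Q(y) − 6, so its minimum is min P + min Q − 6.
P'(x) = 2x - 4 vanishes at x ∈ {2}; Q'(y) = 12(y - 2)(y - 1)(y + 2) vanishes at y ∈ {-2, 1, 2}.
Local minima of P (where P''>0): P(2)=-4. Local minima of Q: Q(-2)=-112, Q(2)=16.
So the global minimum of V is P(2) + Q(-2) − 6 = -4 − 112 − 6 = -122, attained at (2, -2).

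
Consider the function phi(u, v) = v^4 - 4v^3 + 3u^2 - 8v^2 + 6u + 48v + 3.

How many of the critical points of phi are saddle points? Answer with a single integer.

1

phi separates as a function of u plus a function of v, so ∇phi=0 decouples.
∂phi/∂u = 6(u + 1) = 0 at u ∈ {-1}; ∂phi/∂v = 4(v - 3)(v - 2)(v + 2) = 0 at v ∈ {-2, 2, 3}.
The Hessian is diagonal: diag(phi_uu, phi_vv). Second derivatives: phi_uu(-1)=6; phi_vv(-2)=80, phi_vv(2)=-16, phi_vv(3)=20.
Saddle points occur where the two diagonal entries have opposite signs: (-1, 2). Count: 1.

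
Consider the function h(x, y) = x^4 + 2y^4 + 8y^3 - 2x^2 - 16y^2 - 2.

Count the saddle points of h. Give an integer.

4

h separates as a function of x plus a function of y, so ∇h=0 decouples.
∂h/∂x = 4x(x - 1)(x + 1) = 0 at x ∈ {-1, 0, 1}; ∂h/∂y = 8y(y - 1)(y + 4) = 0 at y ∈ {-4, 0, 1}.
The Hessian is diagonal: diag(h_xx, h_yy). Second derivatives: h_xx(-1)=8, h_xx(0)=-4, h_xx(1)=8; h_yy(-4)=160, h_yy(0)=-32, h_yy(1)=40.
Saddle points occur where the two diagonal entries have opposite signs: (-1, 0), (0, -4), (0, 1), (1, 0). Count: 4.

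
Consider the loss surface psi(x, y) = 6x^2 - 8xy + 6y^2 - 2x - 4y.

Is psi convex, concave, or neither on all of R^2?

convex

psi is quadratic, so its Hessian is the constant matrix H = [[12, -8], [-8, 12]].
det(H) = 80, tr(H) = 24.
det(H) > 0 and tr(H) > 0, so H is positive definite everywhere: convex.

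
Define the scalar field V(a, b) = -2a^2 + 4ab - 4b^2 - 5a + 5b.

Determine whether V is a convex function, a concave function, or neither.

V is quadratic, so its Hessian is the constant matrix H = [[-4, 4], [4, -8]].
det(H) = 16, tr(H) = -12.
det(H) > 0 and tr(H) < 0, so H is negative definite everywhere: concave.

concave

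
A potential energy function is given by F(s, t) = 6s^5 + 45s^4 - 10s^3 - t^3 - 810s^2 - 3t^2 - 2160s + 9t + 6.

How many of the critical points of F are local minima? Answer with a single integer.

F separates as a function of s plus a function of t, so ∇F=0 decouples.
∂F/∂s = 30(s - 3)(s + 2)(s + 3)(s + 4) = 0 at s ∈ {-4, -3, -2, 3}; ∂F/∂t = -3(t - 1)(t + 3) = 0 at t ∈ {-3, 1}.
The Hessian is diagonal: diag(F_ss, F_tt). Second derivatives: F_ss(-4)=-420, F_ss(-3)=180, F_ss(-2)=-300, F_ss(3)=6300; F_tt(-3)=12, F_tt(1)=-12.
Local minima occur where both diagonal entries positive: (-3, -3), (3, -3). Count: 2.

2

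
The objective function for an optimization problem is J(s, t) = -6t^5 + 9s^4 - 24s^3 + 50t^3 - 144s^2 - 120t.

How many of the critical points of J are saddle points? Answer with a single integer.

6

J separates as a function of s plus a function of t, so ∇J=0 decouples.
∂J/∂s = 36s(s - 4)(s + 2) = 0 at s ∈ {-2, 0, 4}; ∂J/∂t = -30(t - 2)(t - 1)(t + 1)(t + 2) = 0 at t ∈ {-2, -1, 1, 2}.
The Hessian is diagonal: diag(J_ss, J_tt). Second derivatives: J_ss(-2)=432, J_ss(0)=-288, J_ss(4)=864; J_tt(-2)=360, J_tt(-1)=-180, J_tt(1)=180, J_tt(2)=-360.
Saddle points occur where the two diagonal entries have opposite signs: (-2, -1), (-2, 2), (0, -2), (0, 1), (4, -1), (4, 2). Count: 6.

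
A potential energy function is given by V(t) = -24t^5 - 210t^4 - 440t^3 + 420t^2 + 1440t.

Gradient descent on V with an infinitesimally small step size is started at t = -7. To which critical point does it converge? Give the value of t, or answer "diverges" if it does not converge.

-4

V'(t) = -120(t - 1)(t + 1)(t + 3)(t + 4), so V'(-7) = -69120.
Gradient descent moves in the -V' direction, i.e. t is increasing.
The nearest critical point in that direction is t = -4, where V'' = 1800 > 0 (a local minimum). The iterate converges there.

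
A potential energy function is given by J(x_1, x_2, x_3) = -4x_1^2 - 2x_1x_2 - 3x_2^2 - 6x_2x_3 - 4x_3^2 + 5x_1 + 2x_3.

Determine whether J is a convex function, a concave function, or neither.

J is quadratic, so its Hessian is the constant matrix H = [[-8, -2, 0], [-2, -6, -6], [0, -6, -8]].
Leading principal minors: -8, 44, -64.
Signs alternate −, +, − ⇒ H ≺ 0 ⇒ concave.

concave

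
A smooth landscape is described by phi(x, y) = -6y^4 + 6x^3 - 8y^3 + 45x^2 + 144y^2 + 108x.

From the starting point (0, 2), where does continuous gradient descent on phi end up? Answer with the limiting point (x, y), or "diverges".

(-2, 0)

phi is separable, so gradient descent decouples: x follows -∂phi/∂x, y follows -∂phi/∂y.
∂phi/∂x = 18(x + 2)(x + 3); at x=0 this is 108, so x decreases.
∂phi/∂y = -24y(y - 3)(y + 4); at y=2 this is 288, so y decreases.
x converges to its nearest critical value -2 (a local min of the x-part); y converges to 0. The iterate converges to (-2, 0).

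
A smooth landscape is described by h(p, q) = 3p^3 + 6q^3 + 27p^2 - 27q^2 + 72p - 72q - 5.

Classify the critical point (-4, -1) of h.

local maximum

The mixed partial ∂²h/∂p∂q is 0, so the Hessian at any point is diag(h_pp, h_qq) = diag(18(p + 3), 18(2q - 3)).
At (-4, -1): H = diag(-18, -90).
Both eigenvalues are negative, so H is negative definite: a local maximum.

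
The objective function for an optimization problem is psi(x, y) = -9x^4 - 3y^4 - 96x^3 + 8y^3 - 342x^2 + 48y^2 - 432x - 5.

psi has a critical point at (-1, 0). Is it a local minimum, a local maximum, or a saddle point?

The mixed partial ∂²psi/∂x∂y is 0, so the Hessian at any point is diag(psi_xx, psi_yy) = diag(-36(3x^2 + 16x + 19), 12(-3y^2 + 4y + 8)).
At (-1, 0): H = diag(-216, 96).
The eigenvalues have opposite signs, so H is indefinite: a saddle point.

saddle point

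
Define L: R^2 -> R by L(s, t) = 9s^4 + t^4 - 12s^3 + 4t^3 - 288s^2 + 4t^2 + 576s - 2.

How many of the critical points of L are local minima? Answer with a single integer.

4

L separates as a function of s plus a function of t, so ∇L=0 decouples.
∂L/∂s = 36(s - 4)(s - 1)(s + 4) = 0 at s ∈ {-4, 1, 4}; ∂L/∂t = 4t(t + 1)(t + 2) = 0 at t ∈ {-2, -1, 0}.
The Hessian is diagonal: diag(L_ss, L_tt). Second derivatives: L_ss(-4)=1440, L_ss(1)=-540, L_ss(4)=864; L_tt(-2)=8, L_tt(-1)=-4, L_tt(0)=8.
Local minima occur where both diagonal entries positive: (-4, -2), (-4, 0), (4, -2), (4, 0). Count: 4.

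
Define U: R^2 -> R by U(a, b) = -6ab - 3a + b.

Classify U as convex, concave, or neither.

U is quadratic, so its Hessian is the constant matrix H = [[0, -6], [-6, 0]].
det(H) = -36, tr(H) = 0.
det(H) < 0, so H is indefinite: neither convex nor concave.

neither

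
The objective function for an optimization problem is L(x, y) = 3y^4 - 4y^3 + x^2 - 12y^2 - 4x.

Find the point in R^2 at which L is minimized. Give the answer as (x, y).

(2, 2)

L(x,y) separates as P(x) + Q(y), so its minimum is min P + min Q.
P'(x) = 2x - 4 vanishes at x ∈ {2}; Q'(y) = 12y(y - 2)(y + 1) vanishes at y ∈ {-1, 0, 2}.
Local minima of P (where P''>0): P(2)=-4. Local minima of Q: Q(-1)=-5, Q(2)=-32.
So the global minimum of L is P(2) + Q(2) = -4 − 32 = -36, attained at (2, 2).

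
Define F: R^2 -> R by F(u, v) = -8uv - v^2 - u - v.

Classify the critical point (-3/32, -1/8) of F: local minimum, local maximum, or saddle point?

saddle point

The Hessian of F is constant: H = [[0, -8], [-8, -2]].
det(H) = 0·(-2) − (-8)² = -64.
Since det(H) < 0, H is indefinite and the critical point is a saddle point.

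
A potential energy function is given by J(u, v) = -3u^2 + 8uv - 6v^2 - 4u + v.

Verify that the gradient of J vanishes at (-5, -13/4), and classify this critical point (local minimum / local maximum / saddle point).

local maximum

∇J = (-6u + 8v - 4, 8u - 12v + 1); substituting (-5, -13/4) gives ∇J = (0, 0), so (-5, -13/4) is indeed a critical point.
The Hessian of J is constant: H = [[-6, 8], [8, -12]].
det(H) = (-6)·(-12) − 8² = 8.
det(H) > 0 and tr(H) = -18 < 0, so H is negative definite and the point is a local maximum.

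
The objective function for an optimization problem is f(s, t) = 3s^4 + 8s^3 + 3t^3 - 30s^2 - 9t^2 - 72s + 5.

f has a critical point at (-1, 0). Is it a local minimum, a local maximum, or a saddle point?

The mixed partial ∂²f/∂s∂t is 0, so the Hessian at any point is diag(f_ss, f_tt) = diag(12(3s^2 + 4s - 5), 18(t - 1)).
At (-1, 0): H = diag(-72, -18).
Both eigenvalues are negative, so H is negative definite: a local maximum.

local maximum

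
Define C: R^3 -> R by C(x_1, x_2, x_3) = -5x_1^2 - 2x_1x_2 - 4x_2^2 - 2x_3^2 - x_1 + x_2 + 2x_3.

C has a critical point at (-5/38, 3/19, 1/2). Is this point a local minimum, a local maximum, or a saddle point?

local maximum

The Hessian is constant: H = [[-10, -2, 0], [-2, -8, 0], [0, 0, -4]].
Leading principal minors: Δ₁ = -10, Δ₂ = 76, Δ₃ = -304.
The minors alternate sign starting negative (−, +, −), so H is negative definite: a local maximum.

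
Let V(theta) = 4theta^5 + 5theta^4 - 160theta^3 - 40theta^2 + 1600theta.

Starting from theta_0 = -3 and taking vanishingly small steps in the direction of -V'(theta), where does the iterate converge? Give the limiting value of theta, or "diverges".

V'(theta) = 20(theta - 4)(theta - 2)(theta + 2)(theta + 5), so V'(-3) = -1400.
Gradient descent moves in the -V' direction, i.e. theta is increasing.
The nearest critical point in that direction is theta = -2, where V'' = 1440 > 0 (a local minimum). The iterate converges there.

-2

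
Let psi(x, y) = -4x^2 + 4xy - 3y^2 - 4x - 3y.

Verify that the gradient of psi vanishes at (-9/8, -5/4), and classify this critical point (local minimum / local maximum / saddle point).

∇psi = (-8x + 4y - 4, 4x - 6y - 3); substituting (-9/8, -5/4) gives ∇psi = (0, 0), so (-9/8, -5/4) is indeed a critical point.
The Hessian of psi is constant: H = [[-8, 4], [4, -6]].
det(H) = (-8)·(-6) − 4² = 32.
det(H) > 0 and tr(H) = -14 < 0, so H is negative definite and the point is a local maximum.

local maximum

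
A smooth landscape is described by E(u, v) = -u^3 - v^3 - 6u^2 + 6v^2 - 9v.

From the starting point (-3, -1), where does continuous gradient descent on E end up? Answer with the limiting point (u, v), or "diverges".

(-4, 1)

E is separable, so gradient descent decouples: u follows -∂E/∂u, v follows -∂E/∂v.
∂E/∂u = -3u(u + 4); at u=-3 this is 9, so u decreases.
∂E/∂v = -3(v - 3)(v - 1); at v=-1 this is -24, so v increases.
u converges to its nearest critical value -4 (a local min of the u-part); v converges to 1. The iterate converges to (-4, 1).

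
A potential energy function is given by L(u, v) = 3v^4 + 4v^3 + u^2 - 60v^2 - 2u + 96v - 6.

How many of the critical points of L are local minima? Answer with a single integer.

2

L separates as a function of u plus a function of v, so ∇L=0 decouples.
∂L/∂u = 2(u - 1) = 0 at u ∈ {1}; ∂L/∂v = 12(v - 2)(v - 1)(v + 4) = 0 at v ∈ {-4, 1, 2}.
The Hessian is diagonal: diag(L_uu, L_vv). Second derivatives: L_uu(1)=2; L_vv(-4)=360, L_vv(1)=-60, L_vv(2)=72.
Local minima occur where both diagonal entries positive: (1, -4), (1, 2). Count: 2.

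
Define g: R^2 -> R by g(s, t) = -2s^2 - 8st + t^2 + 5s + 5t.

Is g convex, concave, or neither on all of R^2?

neither

g is quadratic, so its Hessian is the constant matrix H = [[-4, -8], [-8, 2]].
det(H) = -72, tr(H) = -2.
det(H) < 0, so H is indefinite: neither convex nor concave.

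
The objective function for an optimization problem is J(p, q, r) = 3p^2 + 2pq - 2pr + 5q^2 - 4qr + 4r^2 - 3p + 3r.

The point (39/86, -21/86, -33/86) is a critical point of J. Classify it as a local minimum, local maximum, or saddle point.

local minimum

The Hessian is constant: H = [[6, 2, -2], [2, 10, -4], [-2, -4, 8]].
Leading principal minors: Δ₁ = 6, Δ₂ = 56, Δ₃ = 344.
All leading minors are positive, so H is positive definite: a local minimum.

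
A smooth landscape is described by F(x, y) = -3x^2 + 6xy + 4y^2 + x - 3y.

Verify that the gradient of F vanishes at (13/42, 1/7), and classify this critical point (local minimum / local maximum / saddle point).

saddle point

∇F = (-6x + 6y + 1, 6x + 8y - 3); substituting (13/42, 1/7) gives ∇F = (0, 0), so (13/42, 1/7) is indeed a critical point.
The Hessian of F is constant: H = [[-6, 6], [6, 8]].
det(H) = (-6)·8 − 6² = -84.
Since det(H) < 0, H is indefinite and the critical point is a saddle point.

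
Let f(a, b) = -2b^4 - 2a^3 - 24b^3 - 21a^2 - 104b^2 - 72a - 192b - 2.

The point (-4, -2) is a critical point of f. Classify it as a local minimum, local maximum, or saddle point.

saddle point

The mixed partial ∂²f/∂a∂b is 0, so the Hessian at any point is diag(f_aa, f_bb) = diag(-6(2a + 7), -8(3b^2 + 18b + 26)).
At (-4, -2): H = diag(6, -16).
The eigenvalues have opposite signs, so H is indefinite: a saddle point.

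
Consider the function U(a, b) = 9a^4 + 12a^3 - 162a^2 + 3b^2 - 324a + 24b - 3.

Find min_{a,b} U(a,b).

U(a,b) separates as P(a) + Q(b) − 3, so its minimum is min P + min Q − 3.
P'(a) = 36(a - 3)(a + 1)(a + 3) vanishes at a ∈ {-3, -1, 3}; Q'(b) = 6b + 24 vanishes at b ∈ {-4}.
Local minima of P (where P''>0): P(-3)=-81, P(3)=-1377. Local minima of Q: Q(-4)=-48.
So the global minimum of U is P(3) + Q(-4) − 3 = -1377 − 48 − 3 = -1428, attained at (3, -4).

-1428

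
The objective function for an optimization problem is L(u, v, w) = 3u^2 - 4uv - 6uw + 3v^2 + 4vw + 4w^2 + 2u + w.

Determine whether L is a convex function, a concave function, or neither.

convex

L is quadratic, so its Hessian is the constant matrix H = [[6, -4, -6], [-4, 6, 4], [-6, 4, 8]].
Leading principal minors: 6, 20, 40.
All positive ⇒ H ≻ 0 ⇒ convex.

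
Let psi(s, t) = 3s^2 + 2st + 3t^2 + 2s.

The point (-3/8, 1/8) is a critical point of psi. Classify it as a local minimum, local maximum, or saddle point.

The Hessian of psi is constant: H = [[6, 2], [2, 6]].
det(H) = 6·6 − 2² = 32.
det(H) > 0 and tr(H) = 12 > 0, so H is positive definite and the point is a local minimum.

local minimum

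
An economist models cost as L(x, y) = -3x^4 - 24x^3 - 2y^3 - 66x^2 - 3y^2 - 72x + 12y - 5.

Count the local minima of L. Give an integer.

1

L separates as a function of x plus a function of y, so ∇L=0 decouples.
∂L/∂x = -12(x + 1)(x + 2)(x + 3) = 0 at x ∈ {-3, -2, -1}; ∂L/∂y = -6(y - 1)(y + 2) = 0 at y ∈ {-2, 1}.
The Hessian is diagonal: diag(L_xx, L_yy). Second derivatives: L_xx(-3)=-24, L_xx(-2)=12, L_xx(-1)=-24; L_yy(-2)=18, L_yy(1)=-18.
Local minima occur where both diagonal entries positive: (-2, -2). Count: 1.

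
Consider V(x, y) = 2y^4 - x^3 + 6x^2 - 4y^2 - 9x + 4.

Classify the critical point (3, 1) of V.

saddle point

The mixed partial ∂²V/∂x∂y is 0, so the Hessian at any point is diag(V_xx, V_yy) = diag(6(-x + 2), 8(3y^2 - 1)).
At (3, 1): H = diag(-6, 16).
The eigenvalues have opposite signs, so H is indefinite: a saddle point.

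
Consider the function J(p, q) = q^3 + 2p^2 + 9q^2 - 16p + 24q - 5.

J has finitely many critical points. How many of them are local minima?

1

J separates as a function of p plus a function of q, so ∇J=0 decouples.
∂J/∂p = 4(p - 4) = 0 at p ∈ {4}; ∂J/∂q = 3(q + 2)(q + 4) = 0 at q ∈ {-4, -2}.
The Hessian is diagonal: diag(J_pp, J_qq). Second derivatives: J_pp(4)=4; J_qq(-4)=-6, J_qq(-2)=6.
Local minima occur where both diagonal entries positive: (4, -2). Count: 1.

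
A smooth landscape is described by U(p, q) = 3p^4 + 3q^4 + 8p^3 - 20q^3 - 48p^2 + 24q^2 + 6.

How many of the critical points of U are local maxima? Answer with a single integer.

U separates as a function of p plus a function of q, so ∇U=0 decouples.
∂U/∂p = 12p(p - 2)(p + 4) = 0 at p ∈ {-4, 0, 2}; ∂U/∂q = 12q(q - 4)(q - 1) = 0 at q ∈ {0, 1, 4}.
The Hessian is diagonal: diag(U_pp, U_qq). Second derivatives: U_pp(-4)=288, U_pp(0)=-96, U_pp(2)=144; U_qq(0)=48, U_qq(1)=-36, U_qq(4)=144.
Local maxima occur where both diagonal entries negative: (0, 1). Count: 1.

1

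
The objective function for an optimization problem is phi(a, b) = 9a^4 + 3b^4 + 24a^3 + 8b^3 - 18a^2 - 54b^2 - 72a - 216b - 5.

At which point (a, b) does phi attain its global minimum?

phi(a,b) separates as P(a) + Q(b) − 5, so its minimum is min P + min Q − 5.
P'(a) = 36(a - 1)(a + 1)(a + 2) vanishes at a ∈ {-2, -1, 1}; Q'(b) = 12(b - 3)(b + 2)(b + 3) vanishes at b ∈ {-3, -2, 3}.
Local minima of P (where P''>0): P(-2)=24, P(1)=-57. Local minima of Q: Q(-3)=189, Q(3)=-675.
So the global minimum of phi is P(1) + Q(3) − 5 = -57 − 675 − 5 = -737, attained at (1, 3).

(1, 3)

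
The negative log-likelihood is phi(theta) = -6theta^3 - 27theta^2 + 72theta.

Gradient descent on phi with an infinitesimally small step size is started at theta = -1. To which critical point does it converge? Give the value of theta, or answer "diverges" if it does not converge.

phi'(theta) = -18(theta - 1)(theta + 4), so phi'(-1) = 108.
Gradient descent moves in the -phi' direction, i.e. theta is decreasing.
The nearest critical point in that direction is theta = -4, where phi'' = 90 > 0 (a local minimum). The iterate converges there.

-4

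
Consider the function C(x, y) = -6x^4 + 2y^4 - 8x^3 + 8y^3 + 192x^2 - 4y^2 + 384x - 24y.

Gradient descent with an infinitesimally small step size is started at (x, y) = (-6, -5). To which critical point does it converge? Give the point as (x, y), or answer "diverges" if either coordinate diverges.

C is separable, so gradient descent decouples: x follows -∂C/∂x, y follows -∂C/∂y.
∂C/∂x = -24(x - 4)(x + 1)(x + 4); at x=-6 this is 2400, so x decreases.
∂C/∂y = 8(y - 1)(y + 1)(y + 3); at y=-5 this is -384, so y increases.
The x-coordinate has no critical point in that direction and runs off to infinity.

diverges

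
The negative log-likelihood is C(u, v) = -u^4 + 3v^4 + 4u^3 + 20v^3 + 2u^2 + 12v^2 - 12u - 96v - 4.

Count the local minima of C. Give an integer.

2

C separates as a function of u plus a function of v, so ∇C=0 decouples.
∂C/∂u = -4(u - 3)(u - 1)(u + 1) = 0 at u ∈ {-1, 1, 3}; ∂C/∂v = 12(v - 1)(v + 2)(v + 4) = 0 at v ∈ {-4, -2, 1}.
The Hessian is diagonal: diag(C_uu, C_vv). Second derivatives: C_uu(-1)=-32, C_uu(1)=16, C_uu(3)=-32; C_vv(-4)=120, C_vv(-2)=-72, C_vv(1)=180.
Local minima occur where both diagonal entries positive: (1, -4), (1, 1). Count: 2.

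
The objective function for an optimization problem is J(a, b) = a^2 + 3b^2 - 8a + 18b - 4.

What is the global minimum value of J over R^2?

J(a,b) separates as P(a) + Q(b) − 4, so its minimum is min P + min Q − 4.
P'(a) = 2a - 8 vanishes at a ∈ {4}; Q'(b) = 6b + 18 vanishes at b ∈ {-3}.
Local minima of P (where P''>0): P(4)=-16. Local minima of Q: Q(-3)=-27.
So the global minimum of J is P(4) + Q(-3) − 4 = -16 − 27 − 4 = -47, attained at (4, -3).

-47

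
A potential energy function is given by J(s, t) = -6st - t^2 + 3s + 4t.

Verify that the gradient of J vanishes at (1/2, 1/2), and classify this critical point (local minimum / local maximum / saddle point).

∇J = (-6t + 3, -6s - 2t + 4); substituting (1/2, 1/2) gives ∇J = (0, 0), so (1/2, 1/2) is indeed a critical point.
The Hessian of J is constant: H = [[0, -6], [-6, -2]].
det(H) = 0·(-2) − (-6)² = -36.
Since det(H) < 0, H is indefinite and the critical point is a saddle point.

saddle point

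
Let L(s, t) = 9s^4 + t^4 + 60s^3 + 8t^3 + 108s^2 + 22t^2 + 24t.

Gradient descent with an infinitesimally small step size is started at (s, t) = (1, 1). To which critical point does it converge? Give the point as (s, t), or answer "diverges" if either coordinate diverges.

(0, -1)

L is separable, so gradient descent decouples: s follows -∂L/∂s, t follows -∂L/∂t.
∂L/∂s = 36s(s + 2)(s + 3); at s=1 this is 432, so s decreases.
∂L/∂t = 4(t + 1)(t + 2)(t + 3); at t=1 this is 96, so t decreases.
s converges to its nearest critical value 0 (a local min of the s-part); t converges to -1. The iterate converges to (0, -1).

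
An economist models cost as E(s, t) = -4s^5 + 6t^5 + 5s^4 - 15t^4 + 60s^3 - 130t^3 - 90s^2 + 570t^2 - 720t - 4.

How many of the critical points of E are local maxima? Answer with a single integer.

E separates as a function of s plus a function of t, so ∇E=0 decouples.
∂E/∂s = -20s(s - 3)(s - 1)(s + 3) = 0 at s ∈ {-3, 0, 1, 3}; ∂E/∂t = 30(t - 3)(t - 2)(t - 1)(t + 4) = 0 at t ∈ {-4, 1, 2, 3}.
The Hessian is diagonal: diag(E_ss, E_tt). Second derivatives: E_ss(-3)=1440, E_ss(0)=-180, E_ss(1)=160, E_ss(3)=-720; E_tt(-4)=-6300, E_tt(1)=300, E_tt(2)=-180, E_tt(3)=420.
Local maxima occur where both diagonal entries negative: (0, -4), (0, 2), (3, -4), (3, 2). Count: 4.

4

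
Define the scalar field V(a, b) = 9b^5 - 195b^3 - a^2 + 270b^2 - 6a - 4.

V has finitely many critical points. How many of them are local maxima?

V separates as a function of a plus a function of b, so ∇V=0 decouples.
∂V/∂a = -2(a + 3) = 0 at a ∈ {-3}; ∂V/∂b = 45b(b - 3)(b - 1)(b + 4) = 0 at b ∈ {-4, 0, 1, 3}.
The Hessian is diagonal: diag(V_aa, V_bb). Second derivatives: V_aa(-3)=-2; V_bb(-4)=-6300, V_bb(0)=540, V_bb(1)=-450, V_bb(3)=1890.
Local maxima occur where both diagonal entries negative: (-3, -4), (-3, 1). Count: 2.

2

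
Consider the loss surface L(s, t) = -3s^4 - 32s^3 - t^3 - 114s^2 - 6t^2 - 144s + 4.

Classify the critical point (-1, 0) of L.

local maximum

The mixed partial ∂²L/∂s∂t is 0, so the Hessian at any point is diag(L_ss, L_tt) = diag(-12(3s^2 + 16s + 19), -6(t + 2)).
At (-1, 0): H = diag(-72, -12).
Both eigenvalues are negative, so H is negative definite: a local maximum.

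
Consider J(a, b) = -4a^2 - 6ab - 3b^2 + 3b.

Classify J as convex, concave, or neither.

J is quadratic, so its Hessian is the constant matrix H = [[-8, -6], [-6, -6]].
det(H) = 12, tr(H) = -14.
det(H) > 0 and tr(H) < 0, so H is negative definite everywhere: concave.

concave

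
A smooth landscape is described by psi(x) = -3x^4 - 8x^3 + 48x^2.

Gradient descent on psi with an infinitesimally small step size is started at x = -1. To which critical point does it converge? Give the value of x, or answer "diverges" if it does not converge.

psi'(x) = -12x(x - 2)(x + 4), so psi'(-1) = -108.
Gradient descent moves in the -psi' direction, i.e. x is increasing.
The nearest critical point in that direction is x = 0, where psi'' = 96 > 0 (a local minimum). The iterate converges there.

0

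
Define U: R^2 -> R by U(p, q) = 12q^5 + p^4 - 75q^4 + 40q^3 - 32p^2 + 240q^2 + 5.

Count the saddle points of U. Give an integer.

U separates as a function of p plus a function of q, so ∇U=0 decouples.
∂U/∂p = 4p(p - 4)(p + 4) = 0 at p ∈ {-4, 0, 4}; ∂U/∂q = 60q(q - 4)(q - 2)(q + 1) = 0 at q ∈ {-1, 0, 2, 4}.
The Hessian is diagonal: diag(U_pp, U_qq). Second derivatives: U_pp(-4)=128, U_pp(0)=-64, U_pp(4)=128; U_qq(-1)=-900, U_qq(0)=480, U_qq(2)=-720, U_qq(4)=2400.
Saddle points occur where the two diagonal entries have opposite signs: (-4, -1), (-4, 2), (0, 0), (0, 4), (4, -1), (4, 2). Count: 6.

6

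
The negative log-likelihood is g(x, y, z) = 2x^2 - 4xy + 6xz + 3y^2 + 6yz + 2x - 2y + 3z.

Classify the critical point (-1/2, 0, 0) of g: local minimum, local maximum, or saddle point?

The Hessian is constant: H = [[4, -4, 6], [-4, 6, 6], [6, 6, 0]].
Leading principal minors: Δ₁ = 4, Δ₂ = 8, Δ₃ = -648.
The minors fit neither the all-positive nor the alternating-sign pattern, so H is indefinite: a saddle point.

saddle point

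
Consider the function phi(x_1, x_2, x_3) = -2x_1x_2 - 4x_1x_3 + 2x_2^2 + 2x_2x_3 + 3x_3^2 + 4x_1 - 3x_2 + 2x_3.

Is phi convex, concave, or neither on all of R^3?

neither

phi is quadratic, so its Hessian is the constant matrix H = [[0, -2, -4], [-2, 4, 2], [-4, 2, 6]].
Leading principal minors: 0, -4, -56.
Neither pattern holds ⇒ H is indefinite ⇒ neither convex nor concave.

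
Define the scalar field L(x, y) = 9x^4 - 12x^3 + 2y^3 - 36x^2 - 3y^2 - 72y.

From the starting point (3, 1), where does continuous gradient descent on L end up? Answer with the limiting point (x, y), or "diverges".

(2, 4)

L is separable, so gradient descent decouples: x follows -∂L/∂x, y follows -∂L/∂y.
∂L/∂x = 36x(x - 2)(x + 1); at x=3 this is 432, so x decreases.
∂L/∂y = 6(y - 4)(y + 3); at y=1 this is -72, so y increases.
x converges to its nearest critical value 2 (a local min of the x-part); y converges to 4. The iterate converges to (2, 4).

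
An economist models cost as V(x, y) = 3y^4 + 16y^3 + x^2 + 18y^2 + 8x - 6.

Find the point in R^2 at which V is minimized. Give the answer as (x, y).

V(x,y) separates as P(x) + Q(y) − 6, so its minimum is min P + min Q − 6.
P'(x) = 2x + 8 vanishes at x ∈ {-4}; Q'(y) = 12y(y + 1)(y + 3) vanishes at y ∈ {-3, -1, 0}.
Local minima of P (where P''>0): P(-4)=-16. Local minima of Q: Q(-3)=-27, Q(0)=0.
So the global minimum of V is P(-4) + Q(-3) − 6 = -16 − 27 − 6 = -49, attained at (-4, -3).

(-4, -3)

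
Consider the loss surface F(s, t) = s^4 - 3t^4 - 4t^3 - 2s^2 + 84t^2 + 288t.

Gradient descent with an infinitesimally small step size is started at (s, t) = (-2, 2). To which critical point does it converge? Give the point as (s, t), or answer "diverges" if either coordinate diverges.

(-1, -2)

F is separable, so gradient descent decouples: s follows -∂F/∂s, t follows -∂F/∂t.
∂F/∂s = 4s(s - 1)(s + 1); at s=-2 this is -24, so s increases.
∂F/∂t = -12(t - 4)(t + 2)(t + 3); at t=2 this is 480, so t decreases.
s converges to its nearest critical value -1 (a local min of the s-part); t converges to -2. The iterate converges to (-1, -2).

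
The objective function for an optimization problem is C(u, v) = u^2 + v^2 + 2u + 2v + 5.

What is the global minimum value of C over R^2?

3

C(u,v) separates as P(u) + Q(v) + 5, so its minimum is min P + min Q + 5.
P'(u) = 2u + 2 vanishes at u ∈ {-1}; Q'(v) = 2v + 2 vanishes at v ∈ {-1}.
Local minima of P (where P''>0): P(-1)=-1. Local minima of Q: Q(-1)=-1.
So the global minimum of C is P(-1) + Q(-1) + 5 = -1 − 1 + 5 = 3, attained at (-1, -1).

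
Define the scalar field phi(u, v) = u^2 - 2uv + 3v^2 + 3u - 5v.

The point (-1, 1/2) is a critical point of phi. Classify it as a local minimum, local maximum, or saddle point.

The Hessian of phi is constant: H = [[2, -2], [-2, 6]].
det(H) = 2·6 − (-2)² = 8.
det(H) > 0 and tr(H) = 8 > 0, so H is positive definite and the point is a local minimum.

local minimum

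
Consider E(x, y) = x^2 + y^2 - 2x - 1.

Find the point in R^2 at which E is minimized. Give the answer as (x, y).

(1, 0)

E(x,y) separates as P(x) + Q(y) − 1, so its minimum is min P + min Q − 1.
P'(x) = 2x - 2 vanishes at x ∈ {1}; Q'(y) = 2y vanishes at y ∈ {0}.
Local minima of P (where P''>0): P(1)=-1. Local minima of Q: Q(0)=0.
So the global minimum of E is P(1) + Q(0) − 1 = -1 + 0 − 1 = -2, attained at (1, 0).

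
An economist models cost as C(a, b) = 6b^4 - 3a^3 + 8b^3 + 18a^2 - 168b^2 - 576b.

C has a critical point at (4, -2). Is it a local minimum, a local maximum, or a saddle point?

local maximum

The mixed partial ∂²C/∂a∂b is 0, so the Hessian at any point is diag(C_aa, C_bb) = diag(18(-a + 2), 24(3b^2 + 2b - 14)).
At (4, -2): H = diag(-36, -144).
Both eigenvalues are negative, so H is negative definite: a local maximum.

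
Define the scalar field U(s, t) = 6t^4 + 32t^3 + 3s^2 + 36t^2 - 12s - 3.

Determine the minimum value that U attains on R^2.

-69

U(s,t) separates as P(s) + Q(t) − 3, so its minimum is min P + min Q − 3.
P'(s) = 6s - 12 vanishes at s ∈ {2}; Q'(t) = 24t(t + 1)(t + 3) vanishes at t ∈ {-3, -1, 0}.
Local minima of P (where P''>0): P(2)=-12. Local minima of Q: Q(-3)=-54, Q(0)=0.
So the global minimum of U is P(2) + Q(-3) − 3 = -12 − 54 − 3 = -69, attained at (2, -3).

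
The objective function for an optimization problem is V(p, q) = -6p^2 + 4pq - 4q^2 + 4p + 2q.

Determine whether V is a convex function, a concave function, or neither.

concave

V is quadratic, so its Hessian is the constant matrix H = [[-12, 4], [4, -8]].
det(H) = 80, tr(H) = -20.
det(H) > 0 and tr(H) < 0, so H is negative definite everywhere: concave.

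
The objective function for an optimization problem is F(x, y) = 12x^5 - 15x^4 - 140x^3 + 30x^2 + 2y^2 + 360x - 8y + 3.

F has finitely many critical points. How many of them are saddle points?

2

F separates as a function of x plus a function of y, so ∇F=0 decouples.
∂F/∂x = 60(x - 3)(x - 1)(x + 1)(x + 2) = 0 at x ∈ {-2, -1, 1, 3}; ∂F/∂y = 4(y - 2) = 0 at y ∈ {2}.
The Hessian is diagonal: diag(F_xx, F_yy). Second derivatives: F_xx(-2)=-900, F_xx(-1)=480, F_xx(1)=-720, F_xx(3)=2400; F_yy(2)=4.
Saddle points occur where the two diagonal entries have opposite signs: (-2, 2), (1, 2). Count: 2.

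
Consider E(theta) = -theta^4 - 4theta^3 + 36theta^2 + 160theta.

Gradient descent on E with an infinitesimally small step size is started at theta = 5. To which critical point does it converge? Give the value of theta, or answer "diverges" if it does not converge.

diverges

E'(theta) = -4(theta - 4)(theta + 2)(theta + 5), so E'(5) = -280.
Gradient descent moves in the -E' direction, i.e. theta is increasing.
There is no critical point above theta=5, and E' keeps the same sign, so the iterate runs off to +∞.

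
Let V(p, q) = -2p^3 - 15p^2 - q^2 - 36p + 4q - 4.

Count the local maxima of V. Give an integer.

V separates as a function of p plus a function of q, so ∇V=0 decouples.
∂V/∂p = -6(p + 2)(p + 3) = 0 at p ∈ {-3, -2}; ∂V/∂q = -2(q - 2) = 0 at q ∈ {2}.
The Hessian is diagonal: diag(V_pp, V_qq). Second derivatives: V_pp(-3)=6, V_pp(-2)=-6; V_qq(2)=-2.
Local maxima occur where both diagonal entries negative: (-2, 2). Count: 1.

1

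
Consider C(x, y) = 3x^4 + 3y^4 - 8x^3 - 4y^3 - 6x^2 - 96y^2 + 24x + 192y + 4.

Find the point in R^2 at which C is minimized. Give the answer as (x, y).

C(x,y) separates as P(x) + Q(y) + 4, so its minimum is min P + min Q + 4.
P'(x) = 12(x - 2)(x - 1)(x + 1) vanishes at x ∈ {-1, 1, 2}; Q'(y) = 12(y - 4)(y - 1)(y + 4) vanishes at y ∈ {-4, 1, 4}.
Local minima of P (where P''>0): P(-1)=-19, P(2)=8. Local minima of Q: Q(-4)=-1280, Q(4)=-256.
So the global minimum of C is P(-1) + Q(-4) + 4 = -19 − 1280 + 4 = -1295, attained at (-1, -4).

(-1, -4)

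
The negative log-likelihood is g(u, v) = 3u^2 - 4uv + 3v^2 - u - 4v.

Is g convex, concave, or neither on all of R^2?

convex

g is quadratic, so its Hessian is the constant matrix H = [[6, -4], [-4, 6]].
det(H) = 20, tr(H) = 12.
det(H) > 0 and tr(H) > 0, so H is positive definite everywhere: convex.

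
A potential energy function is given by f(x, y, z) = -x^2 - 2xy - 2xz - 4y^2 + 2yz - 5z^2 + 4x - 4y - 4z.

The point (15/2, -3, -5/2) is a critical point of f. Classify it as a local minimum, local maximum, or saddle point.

The Hessian is constant: H = [[-2, -2, -2], [-2, -8, 2], [-2, 2, -10]].
Leading principal minors: Δ₁ = -2, Δ₂ = 12, Δ₃ = -64.
The minors alternate sign starting negative (−, +, −), so H is negative definite: a local maximum.

local maximum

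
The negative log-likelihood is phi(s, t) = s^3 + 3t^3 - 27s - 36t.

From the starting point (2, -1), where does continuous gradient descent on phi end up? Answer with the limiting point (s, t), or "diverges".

(3, 2)

phi is separable, so gradient descent decouples: s follows -∂phi/∂s, t follows -∂phi/∂t.
∂phi/∂s = 3(s - 3)(s + 3); at s=2 this is -15, so s increases.
∂phi/∂t = 9(t - 2)(t + 2); at t=-1 this is -27, so t increases.
s converges to its nearest critical value 3 (a local min of the s-part); t converges to 2. The iterate converges to (3, 2).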